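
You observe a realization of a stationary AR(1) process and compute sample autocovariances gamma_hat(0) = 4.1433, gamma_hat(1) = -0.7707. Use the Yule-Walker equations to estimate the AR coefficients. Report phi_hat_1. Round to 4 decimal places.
\hat\phi_{1} = -0.1860

The Yule-Walker equations for an AR(p) process read, in matrix form,
  Gamma_p phi = r_p,   with   (Gamma_p)_{ij} = gamma(|i - j|),
                       (r_p)_i = gamma(i),   i,j = 1..p.
Substitute the sample gammas (Toeplitz matrix and right-hand side of size 1):
  Gamma_p = [[4.1433]]
  r_p     = [-0.7707]
With p = 1 this is the single equation gamma(0) phi_1 = gamma(1):
  phi_hat_1 = gamma(1) / gamma(0) = -0.7707 / 4.1433 = -0.1860.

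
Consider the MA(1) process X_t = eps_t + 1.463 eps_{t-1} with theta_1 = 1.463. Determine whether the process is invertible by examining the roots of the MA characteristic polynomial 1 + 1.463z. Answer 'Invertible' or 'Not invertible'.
\text{Not invertible}

The MA(q) characteristic polynomial is P(z) = 1 + 1.463z.
Invertibility requires all roots to lie outside the unit circle, i.e. |z| > 1 for every root.
This is linear in z: 1 + (1.463) z = 0  =>  z = -1/(1.463) = -0.683527,  |z| = 0.683527.
Moduli of all roots: 0.6835.
All moduli strictly greater than 1? No.
Verdict: Not invertible.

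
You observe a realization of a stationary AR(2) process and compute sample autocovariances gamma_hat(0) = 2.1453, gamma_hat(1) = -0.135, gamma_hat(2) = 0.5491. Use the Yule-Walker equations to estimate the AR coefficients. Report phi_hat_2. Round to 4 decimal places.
\hat\phi_{2} = 0.2530

The Yule-Walker equations for an AR(p) process read, in matrix form,
  Gamma_p phi = r_p,   with   (Gamma_p)_{ij} = gamma(|i - j|),
                       (r_p)_i = gamma(i),   i,j = 1..p.
Substitute the sample gammas (Toeplitz matrix and right-hand side of size 2):
  Gamma_p = [[2.1453, -0.135], [-0.135, 2.1453]]
  r_p     = [-0.135, 0.5491]
Written out:
  2.1453 phi_1 - 0.135 phi_2 = -0.135
  -0.135 phi_1 + 2.1453 phi_2 = 0.5491
Solve by Cramer's rule:
  det = gamma(0)^2 - gamma(1)^2 = (2.1453)^2 - (-0.135)^2 = 4.60231209 - 0.018225 = 4.58408709
  phi_hat_1 = [gamma(1) gamma(0) - gamma(1) gamma(2)] / det = [(-0.135)(2.1453) - (-0.135)(0.5491)] / 4.58408709 = -0.215487 / 4.58408709 = -0.047
  phi_hat_2 = [gamma(0) gamma(2) - gamma(1)^2] / det = [(2.1453)(0.5491) - (-0.135)^2] / 4.58408709 = 1.15975923 / 4.58408709 = 0.253
So phi_hat = [-0.0470, 0.2530].
Therefore phi_hat_2 = 0.2530.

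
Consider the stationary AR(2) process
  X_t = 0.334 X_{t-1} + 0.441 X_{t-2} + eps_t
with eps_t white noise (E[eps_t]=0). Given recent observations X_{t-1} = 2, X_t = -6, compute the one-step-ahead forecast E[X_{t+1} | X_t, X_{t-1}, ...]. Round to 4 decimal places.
E[X_{t+1} \mid \mathcal F_t] = -1.1220

For an AR(p) model X_t = c + sum_i phi_i X_{t-i} + eps_t, the
one-step-ahead conditional mean is
  E[X_{t+1} | X_t, ...] = c + sum_i phi_i X_{t+1-i}.
Substitute known values:
  E[X_{t+1} | ...] = (0.334) * (-6) + (0.441) * (2)
                   = -1.1220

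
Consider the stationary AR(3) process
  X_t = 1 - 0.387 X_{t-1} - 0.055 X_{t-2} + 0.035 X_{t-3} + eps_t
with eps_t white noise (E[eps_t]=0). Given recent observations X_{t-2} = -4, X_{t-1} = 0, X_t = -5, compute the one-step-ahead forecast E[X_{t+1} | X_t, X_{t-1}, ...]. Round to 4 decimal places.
E[X_{t+1} \mid \mathcal F_t] = 2.7950

For an AR(p) model X_t = c + sum_i phi_i X_{t-i} + eps_t, the
one-step-ahead conditional mean is
  E[X_{t+1} | X_t, ...] = c + sum_i phi_i X_{t+1-i}.
Substitute known values:
  E[X_{t+1} | ...] = 1 + (-0.387) * (-5) + (-0.055) * (0) + (0.035) * (-4)
                   = 2.7950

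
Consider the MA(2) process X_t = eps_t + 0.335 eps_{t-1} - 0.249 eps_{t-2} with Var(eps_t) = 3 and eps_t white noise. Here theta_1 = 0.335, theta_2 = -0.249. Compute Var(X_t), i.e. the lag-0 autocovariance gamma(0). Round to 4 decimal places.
\gamma(0) = 3.5227

For an MA(q) process X_t = eps_t + sum_i theta_i eps_{t-i} with
Var(eps_t) = sigma^2, the variance is
  gamma(0) = sigma^2 * (1 + sum_i theta_i^2).
  sum_i theta_i^2 = (0.335)^2 + (-0.249)^2 = 0.112225 + 0.062001 = 0.174226.
  gamma(0) = 3 * (1 + 0.174226) = 3 * 1.174226 = 3.522678, which rounds to 3.5227.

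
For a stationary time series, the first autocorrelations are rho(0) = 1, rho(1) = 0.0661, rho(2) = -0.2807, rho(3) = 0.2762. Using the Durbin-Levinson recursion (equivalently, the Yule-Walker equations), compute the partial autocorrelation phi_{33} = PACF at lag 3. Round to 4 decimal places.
\phi_{33} = 0.3490

The PACF at lag k is phi_{kk}, the last component of the solution
to the Yule-Walker system G_k phi = r_k where
  (G_k)_{ij} = rho(|i - j|), (r_k)_i = rho(i), i,j = 1..k.
Equivalently, Durbin-Levinson gives phi_{kk} iteratively:
  phi_{11} = rho(1)
  phi_{kk} = [rho(k) - sum_{j=1..k-1} phi_{k-1,j} rho(k-j)]
            / [1 - sum_{j=1..k-1} phi_{k-1,j} rho(j)],
  phi_{k,j} = phi_{k-1,j} - phi_{kk} phi_{k-1,k-j},  j = 1..k-1.
Step k = 1:
  phi_11 = rho(1) = 0.0661.
Step k = 2:
  phi_22 = [rho(2) - phi_11 rho(1)] / [1 - phi_11 rho(1)] = [-0.2807 - (0.0661)(0.0661)] / [1 - (0.0661)(0.0661)]
         = -0.28506921 / 0.99563079 = -0.28632.
  Update: phi_21 = phi_11 - phi_22 phi_11 = 0.0661 - (-0.28632)(0.0661) = 0.085026.
Step k = 3:
  phi_33 = [rho(3) - phi_21 rho(2) - phi_22 rho(1)] / [1 - phi_21 rho(1) - phi_22 rho(2)]
    numerator   = 0.2762 - (0.085026)(-0.2807) - (-0.28632)(0.0661) = 0.3189925
    denominator = 1 - (0.085026)(0.0661) - (-0.28632)(-0.2807) = 0.91400972
  phi_33 = 0.3189925 / 0.91400972 = 0.349.
Therefore phi_{33} = 0.3490.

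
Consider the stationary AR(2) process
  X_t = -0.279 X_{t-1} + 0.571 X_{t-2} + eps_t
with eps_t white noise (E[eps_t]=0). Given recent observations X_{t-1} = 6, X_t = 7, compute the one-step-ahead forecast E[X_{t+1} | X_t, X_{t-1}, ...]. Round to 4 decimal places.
E[X_{t+1} \mid \mathcal F_t] = 1.4730

For an AR(p) model X_t = c + sum_i phi_i X_{t-i} + eps_t, the
one-step-ahead conditional mean is
  E[X_{t+1} | X_t, ...] = c + sum_i phi_i X_{t+1-i}.
Substitute known values:
  E[X_{t+1} | ...] = (-0.279) * (7) + (0.571) * (6)
                   = 1.4730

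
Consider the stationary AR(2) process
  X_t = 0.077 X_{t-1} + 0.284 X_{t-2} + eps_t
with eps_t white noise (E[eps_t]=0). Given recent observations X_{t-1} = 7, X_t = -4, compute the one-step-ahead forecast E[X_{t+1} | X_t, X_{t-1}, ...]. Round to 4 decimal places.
E[X_{t+1} \mid \mathcal F_t] = 1.6800

For an AR(p) model X_t = c + sum_i phi_i X_{t-i} + eps_t, the
one-step-ahead conditional mean is
  E[X_{t+1} | X_t, ...] = c + sum_i phi_i X_{t+1-i}.
Substitute known values:
  E[X_{t+1} | ...] = (0.077) * (-4) + (0.284) * (7)
                   = 1.6800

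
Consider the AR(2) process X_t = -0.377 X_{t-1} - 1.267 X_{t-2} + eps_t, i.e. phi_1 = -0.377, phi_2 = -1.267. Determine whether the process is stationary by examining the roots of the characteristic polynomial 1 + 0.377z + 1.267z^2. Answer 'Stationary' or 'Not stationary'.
\text{Not stationary}

The AR(p) characteristic polynomial is P(z) = 1 + 0.377z + 1.267z^2.
Stationarity requires all roots to lie outside the unit circle, i.e. |z| > 1 for every root.
Set 1 + (0.377) z + (1.267) z^2 = 0, i.e. a z^2 + b z + c = 0 with a = 1.267, b = 0.377, c = 1.
Discriminant D = b^2 - 4ac = (0.377)^2 - 4*(1.267)*1 = 0.142129 - (5.068) = -4.925871.
D < 0, so the roots are the complex-conjugate pair z = (-b +/- i sqrt(-D)) / (2a) = -0.1488 +/- 0.8759i.
For a conjugate pair |z|^2 = z * conj(z) = (product of roots) = c/a = 1/(1.267) = 0.789266, so |z| = sqrt(0.789266) = 0.8884 for both roots.
Moduli of all roots: 0.8884, 0.8884.
All moduli strictly greater than 1? No.
Verdict: Not stationary.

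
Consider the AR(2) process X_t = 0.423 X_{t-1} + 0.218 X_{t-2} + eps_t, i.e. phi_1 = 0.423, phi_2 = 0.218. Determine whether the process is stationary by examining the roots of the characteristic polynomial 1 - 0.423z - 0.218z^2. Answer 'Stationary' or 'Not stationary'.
\text{Stationary}

The AR(p) characteristic polynomial is P(z) = 1 - 0.423z - 0.218z^2.
Stationarity requires all roots to lie outside the unit circle, i.e. |z| > 1 for every root.
Set 1 + (-0.423) z + (-0.218) z^2 = 0, i.e. a z^2 + b z + c = 0 with a = -0.218, b = -0.423, c = 1.
Discriminant D = b^2 - 4ac = (-0.423)^2 - 4*(-0.218)*1 = 0.178929 - (-0.872) = 1.050929.
D >= 0, so the roots are real: z = (-b +/- sqrt(D)) / (2a) = (0.423 +/- 1.025148) / (-0.436).
  z_1 = (0.423 + 1.025148) / (-0.436) = -3.3214,   |z_1| = 3.3214.
  z_2 = (0.423 - 1.025148) / (-0.436) = 1.3811,   |z_2| = 1.3811.
Moduli of all roots: 3.3214, 1.3811.
All moduli strictly greater than 1? Yes.
Verdict: Stationary.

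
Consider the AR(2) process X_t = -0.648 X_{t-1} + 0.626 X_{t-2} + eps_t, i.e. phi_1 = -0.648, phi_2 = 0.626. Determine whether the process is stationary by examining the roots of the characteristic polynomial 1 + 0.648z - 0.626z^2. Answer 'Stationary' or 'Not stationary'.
\text{Not stationary}

The AR(p) characteristic polynomial is P(z) = 1 + 0.648z - 0.626z^2.
Stationarity requires all roots to lie outside the unit circle, i.e. |z| > 1 for every root.
Set 1 + (0.648) z + (-0.626) z^2 = 0, i.e. a z^2 + b z + c = 0 with a = -0.626, b = 0.648, c = 1.
Discriminant D = b^2 - 4ac = (0.648)^2 - 4*(-0.626)*1 = 0.419904 - (-2.504) = 2.923904.
D >= 0, so the roots are real: z = (-b +/- sqrt(D)) / (2a) = (-0.648 +/- 1.709943) / (-1.252).
  z_1 = (-0.648 + 1.709943) / (-1.252) = -0.8482,   |z_1| = 0.8482.
  z_2 = (-0.648 - 1.709943) / (-1.252) = 1.8833,   |z_2| = 1.8833.
Moduli of all roots: 0.8482, 1.8833.
All moduli strictly greater than 1? No.
Verdict: Not stationary.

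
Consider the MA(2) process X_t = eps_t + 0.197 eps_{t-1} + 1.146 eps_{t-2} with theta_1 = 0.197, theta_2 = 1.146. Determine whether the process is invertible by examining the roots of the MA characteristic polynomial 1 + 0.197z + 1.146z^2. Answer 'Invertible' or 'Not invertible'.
\text{Not invertible}

The MA(q) characteristic polynomial is P(z) = 1 + 0.197z + 1.146z^2.
Invertibility requires all roots to lie outside the unit circle, i.e. |z| > 1 for every root.
Set 1 + (0.197) z + (1.146) z^2 = 0, i.e. a z^2 + b z + c = 0 with a = 1.146, b = 0.197, c = 1.
Discriminant D = b^2 - 4ac = (0.197)^2 - 4*(1.146)*1 = 0.038809 - (4.584) = -4.545191.
D < 0, so the roots are the complex-conjugate pair z = (-b +/- i sqrt(-D)) / (2a) = -0.086 +/- 0.9302i.
For a conjugate pair |z|^2 = z * conj(z) = (product of roots) = c/a = 1/(1.146) = 0.8726, so |z| = sqrt(0.8726) = 0.9341 for both roots.
Moduli of all roots: 0.9341, 0.9341.
All moduli strictly greater than 1? No.
Verdict: Not invertible.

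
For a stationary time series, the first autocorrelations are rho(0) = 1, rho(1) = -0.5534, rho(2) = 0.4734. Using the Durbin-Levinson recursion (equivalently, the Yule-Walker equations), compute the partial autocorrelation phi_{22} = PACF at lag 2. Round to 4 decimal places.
\phi_{22} = 0.2409

The PACF at lag k is phi_{kk}, the last component of the solution
to the Yule-Walker system G_k phi = r_k where
  (G_k)_{ij} = rho(|i - j|), (r_k)_i = rho(i), i,j = 1..k.
Equivalently, Durbin-Levinson gives phi_{kk} iteratively:
  phi_{11} = rho(1)
  phi_{kk} = [rho(k) - sum_{j=1..k-1} phi_{k-1,j} rho(k-j)]
            / [1 - sum_{j=1..k-1} phi_{k-1,j} rho(j)],
  phi_{k,j} = phi_{k-1,j} - phi_{kk} phi_{k-1,k-j},  j = 1..k-1.
Step k = 1:
  phi_11 = rho(1) = -0.5534.
Step k = 2:
  phi_22 = [rho(2) - phi_11 rho(1)] / [1 - phi_11 rho(1)] = [0.4734 - (-0.5534)(-0.5534)] / [1 - (-0.5534)(-0.5534)]
         = 0.16714844 / 0.69374844 = 0.2409.
Therefore phi_{22} = 0.2409.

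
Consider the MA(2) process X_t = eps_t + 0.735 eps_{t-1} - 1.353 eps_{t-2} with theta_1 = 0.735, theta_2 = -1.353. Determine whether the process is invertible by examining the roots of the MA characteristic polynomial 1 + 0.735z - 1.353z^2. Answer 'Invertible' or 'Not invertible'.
\text{Not invertible}

The MA(q) characteristic polynomial is P(z) = 1 + 0.735z - 1.353z^2.
Invertibility requires all roots to lie outside the unit circle, i.e. |z| > 1 for every root.
Set 1 + (0.735) z + (-1.353) z^2 = 0, i.e. a z^2 + b z + c = 0 with a = -1.353, b = 0.735, c = 1.
Discriminant D = b^2 - 4ac = (0.735)^2 - 4*(-1.353)*1 = 0.540225 - (-5.412) = 5.952225.
D >= 0, so the roots are real: z = (-b +/- sqrt(D)) / (2a) = (-0.735 +/- 2.439718) / (-2.706).
  z_1 = (-0.735 + 2.439718) / (-2.706) = -0.63,   |z_1| = 0.63.
  z_2 = (-0.735 - 2.439718) / (-2.706) = 1.1732,   |z_2| = 1.1732.
Moduli of all roots: 0.6300, 1.1732.
All moduli strictly greater than 1? No.
Verdict: Not invertible.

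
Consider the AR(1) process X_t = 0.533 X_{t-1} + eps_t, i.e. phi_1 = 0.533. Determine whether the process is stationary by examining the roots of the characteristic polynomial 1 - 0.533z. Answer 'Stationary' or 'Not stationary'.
\text{Stationary}

The AR(p) characteristic polynomial is P(z) = 1 - 0.533z.
Stationarity requires all roots to lie outside the unit circle, i.e. |z| > 1 for every root.
This is linear in z: 1 + (-0.533) z = 0  =>  z = -1/(-0.533) = 1.876173,  |z| = 1.876173.
Moduli of all roots: 1.8762.
All moduli strictly greater than 1? Yes.
Verdict: Stationary.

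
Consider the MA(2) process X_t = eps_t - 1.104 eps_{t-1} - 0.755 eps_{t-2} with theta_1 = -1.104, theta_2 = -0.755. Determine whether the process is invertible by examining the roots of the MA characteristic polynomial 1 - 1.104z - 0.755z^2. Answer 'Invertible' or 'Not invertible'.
\text{Not invertible}

The MA(q) characteristic polynomial is P(z) = 1 - 1.104z - 0.755z^2.
Invertibility requires all roots to lie outside the unit circle, i.e. |z| > 1 for every root.
Set 1 + (-1.104) z + (-0.755) z^2 = 0, i.e. a z^2 + b z + c = 0 with a = -0.755, b = -1.104, c = 1.
Discriminant D = b^2 - 4ac = (-1.104)^2 - 4*(-0.755)*1 = 1.218816 - (-3.02) = 4.238816.
D >= 0, so the roots are real: z = (-b +/- sqrt(D)) / (2a) = (1.104 +/- 2.058839) / (-1.51).
  z_1 = (1.104 + 2.058839) / (-1.51) = -2.0946,   |z_1| = 2.0946.
  z_2 = (1.104 - 2.058839) / (-1.51) = 0.6323,   |z_2| = 0.6323.
Moduli of all roots: 2.0946, 0.6323.
All moduli strictly greater than 1? No.
Verdict: Not invertible.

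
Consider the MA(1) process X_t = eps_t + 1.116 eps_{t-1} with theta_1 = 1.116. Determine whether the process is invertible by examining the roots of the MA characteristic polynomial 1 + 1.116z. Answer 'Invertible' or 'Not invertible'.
\text{Not invertible}

The MA(q) characteristic polynomial is P(z) = 1 + 1.116z.
Invertibility requires all roots to lie outside the unit circle, i.e. |z| > 1 for every root.
This is linear in z: 1 + (1.116) z = 0  =>  z = -1/(1.116) = -0.896057,  |z| = 0.896057.
Moduli of all roots: 0.8961.
All moduli strictly greater than 1? No.
Verdict: Not invertible.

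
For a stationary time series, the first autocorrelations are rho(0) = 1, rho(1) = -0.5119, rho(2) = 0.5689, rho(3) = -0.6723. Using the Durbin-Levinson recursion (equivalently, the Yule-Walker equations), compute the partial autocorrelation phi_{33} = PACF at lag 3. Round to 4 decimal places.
\phi_{33} = -0.4740

The PACF at lag k is phi_{kk}, the last component of the solution
to the Yule-Walker system G_k phi = r_k where
  (G_k)_{ij} = rho(|i - j|), (r_k)_i = rho(i), i,j = 1..k.
Equivalently, Durbin-Levinson gives phi_{kk} iteratively:
  phi_{11} = rho(1)
  phi_{kk} = [rho(k) - sum_{j=1..k-1} phi_{k-1,j} rho(k-j)]
            / [1 - sum_{j=1..k-1} phi_{k-1,j} rho(j)],
  phi_{k,j} = phi_{k-1,j} - phi_{kk} phi_{k-1,k-j},  j = 1..k-1.
Step k = 1:
  phi_11 = rho(1) = -0.5119.
Step k = 2:
  phi_22 = [rho(2) - phi_11 rho(1)] / [1 - phi_11 rho(1)] = [0.5689 - (-0.5119)(-0.5119)] / [1 - (-0.5119)(-0.5119)]
         = 0.30685839 / 0.73795839 = 0.415821.
  Update: phi_21 = phi_11 - phi_22 phi_11 = -0.5119 - (0.415821)(-0.5119) = -0.299041.
Step k = 3:
  phi_33 = [rho(3) - phi_21 rho(2) - phi_22 rho(1)] / [1 - phi_21 rho(1) - phi_22 rho(2)]
    numerator   = -0.6723 - (-0.299041)(0.5689) - (0.415821)(-0.5119) = -0.28931674
    denominator = 1 - (-0.299041)(-0.5119) - (0.415821)(0.5689) = 0.61036031
  phi_33 = -0.28931674 / 0.61036031 = -0.474.
Therefore phi_{33} = -0.4740.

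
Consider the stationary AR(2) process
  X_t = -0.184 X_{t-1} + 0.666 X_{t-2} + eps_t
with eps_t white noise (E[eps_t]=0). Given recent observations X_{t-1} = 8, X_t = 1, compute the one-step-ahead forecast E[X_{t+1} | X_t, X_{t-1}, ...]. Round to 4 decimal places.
E[X_{t+1} \mid \mathcal F_t] = 5.1440

For an AR(p) model X_t = c + sum_i phi_i X_{t-i} + eps_t, the
one-step-ahead conditional mean is
  E[X_{t+1} | X_t, ...] = c + sum_i phi_i X_{t+1-i}.
Substitute known values:
  E[X_{t+1} | ...] = (-0.184) * (1) + (0.666) * (8)
                   = 5.1440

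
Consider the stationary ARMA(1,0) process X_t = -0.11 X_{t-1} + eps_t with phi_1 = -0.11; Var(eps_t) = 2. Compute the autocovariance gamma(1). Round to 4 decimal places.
\gamma(1) = -0.2227

Multiply the model equation by X_{t-k} and take expectations. With theta_0 = psi_0 = 1 and psi_j the MA(infinity) weights, this gives
  gamma(k) - sum_i phi_i gamma(k-i) = c_k,
  c_k = sigma^2 * sum_{j=k..q} theta_j psi_{j-k}   (c_k = 0 for k > q),
using gamma(-m) = gamma(m).
Pure AR (q = 0): c_0 = sigma^2 = 2, c_k = 0 for k >= 1.
Equations for k = 0 and k = 1 (AR order 1):
  gamma(0) = phi_1 gamma(1) + c_0
  gamma(1) = phi_1 gamma(0) + c_1
Substituting the second into the first: gamma(0) (1 - phi_1^2) = c_0 + phi_1 c_1, so
  gamma(0) = c_0 / (1 - phi_1^2) = 2 / (1 - (-0.11)^2) = 2 / 0.9879 = 2.024496.
  gamma(1) = phi_1 gamma(0) = (-0.11)(2.024496) = -0.222695.
Therefore gamma(1) = -0.2227 (to 4 decimal places).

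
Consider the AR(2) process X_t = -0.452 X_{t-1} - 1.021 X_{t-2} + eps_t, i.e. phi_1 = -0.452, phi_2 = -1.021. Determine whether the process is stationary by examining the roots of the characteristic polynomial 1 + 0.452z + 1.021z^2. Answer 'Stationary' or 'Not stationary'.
\text{Not stationary}

The AR(p) characteristic polynomial is P(z) = 1 + 0.452z + 1.021z^2.
Stationarity requires all roots to lie outside the unit circle, i.e. |z| > 1 for every root.
Set 1 + (0.452) z + (1.021) z^2 = 0, i.e. a z^2 + b z + c = 0 with a = 1.021, b = 0.452, c = 1.
Discriminant D = b^2 - 4ac = (0.452)^2 - 4*(1.021)*1 = 0.204304 - (4.084) = -3.879696.
D < 0, so the roots are the complex-conjugate pair z = (-b +/- i sqrt(-D)) / (2a) = -0.2214 +/- 0.9646i.
For a conjugate pair |z|^2 = z * conj(z) = (product of roots) = c/a = 1/(1.021) = 0.979432, so |z| = sqrt(0.979432) = 0.9897 for both roots.
Moduli of all roots: 0.9897, 0.9897.
All moduli strictly greater than 1? No.
Verdict: Not stationary.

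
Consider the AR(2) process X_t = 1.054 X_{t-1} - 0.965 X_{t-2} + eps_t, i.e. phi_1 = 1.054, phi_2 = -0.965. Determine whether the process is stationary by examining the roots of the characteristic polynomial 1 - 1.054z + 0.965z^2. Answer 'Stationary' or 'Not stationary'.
\text{Stationary}

The AR(p) characteristic polynomial is P(z) = 1 - 1.054z + 0.965z^2.
Stationarity requires all roots to lie outside the unit circle, i.e. |z| > 1 for every root.
Set 1 + (-1.054) z + (0.965) z^2 = 0, i.e. a z^2 + b z + c = 0 with a = 0.965, b = -1.054, c = 1.
Discriminant D = b^2 - 4ac = (-1.054)^2 - 4*(0.965)*1 = 1.110916 - (3.86) = -2.749084.
D < 0, so the roots are the complex-conjugate pair z = (-b +/- i sqrt(-D)) / (2a) = 0.5461 +/- 0.8591i.
For a conjugate pair |z|^2 = z * conj(z) = (product of roots) = c/a = 1/(0.965) = 1.036269, so |z| = sqrt(1.036269) = 1.018 for both roots.
Moduli of all roots: 1.0180, 1.0180.
All moduli strictly greater than 1? Yes.
Verdict: Stationary.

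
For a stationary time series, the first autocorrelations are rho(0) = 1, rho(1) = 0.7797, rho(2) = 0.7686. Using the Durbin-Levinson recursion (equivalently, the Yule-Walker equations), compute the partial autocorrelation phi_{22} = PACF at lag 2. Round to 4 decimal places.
\phi_{22} = 0.4098

The PACF at lag k is phi_{kk}, the last component of the solution
to the Yule-Walker system G_k phi = r_k where
  (G_k)_{ij} = rho(|i - j|), (r_k)_i = rho(i), i,j = 1..k.
Equivalently, Durbin-Levinson gives phi_{kk} iteratively:
  phi_{11} = rho(1)
  phi_{kk} = [rho(k) - sum_{j=1..k-1} phi_{k-1,j} rho(k-j)]
            / [1 - sum_{j=1..k-1} phi_{k-1,j} rho(j)],
  phi_{k,j} = phi_{k-1,j} - phi_{kk} phi_{k-1,k-j},  j = 1..k-1.
Step k = 1:
  phi_11 = rho(1) = 0.7797.
Step k = 2:
  phi_22 = [rho(2) - phi_11 rho(1)] / [1 - phi_11 rho(1)] = [0.7686 - (0.7797)(0.7797)] / [1 - (0.7797)(0.7797)]
         = 0.16066791 / 0.39206791 = 0.4098.
Therefore phi_{22} = 0.4098.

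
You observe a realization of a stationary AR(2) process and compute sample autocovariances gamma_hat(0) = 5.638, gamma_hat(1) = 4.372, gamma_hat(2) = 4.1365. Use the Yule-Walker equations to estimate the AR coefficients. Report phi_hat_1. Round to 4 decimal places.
\hat\phi_{1} = 0.5180

The Yule-Walker equations for an AR(p) process read, in matrix form,
  Gamma_p phi = r_p,   with   (Gamma_p)_{ij} = gamma(|i - j|),
                       (r_p)_i = gamma(i),   i,j = 1..p.
Substitute the sample gammas (Toeplitz matrix and right-hand side of size 2):
  Gamma_p = [[5.638, 4.372], [4.372, 5.638]]
  r_p     = [4.372, 4.1365]
Written out:
  5.638 phi_1 + 4.372 phi_2 = 4.372
  4.372 phi_1 + 5.638 phi_2 = 4.1365
Solve by Cramer's rule:
  det = gamma(0)^2 - gamma(1)^2 = (5.638)^2 - (4.372)^2 = 31.787044 - 19.114384 = 12.67266
  phi_hat_1 = [gamma(1) gamma(0) - gamma(1) gamma(2)] / det = [(4.372)(5.638) - (4.372)(4.1365)] / 12.67266 = 6.564558 / 12.67266 = 0.518
  phi_hat_2 = [gamma(0) gamma(2) - gamma(1)^2] / det = [(5.638)(4.1365) - (4.372)^2] / 12.67266 = 4.207203 / 12.67266 = 0.332
So phi_hat = [0.5180, 0.3320].
Therefore phi_hat_1 = 0.5180.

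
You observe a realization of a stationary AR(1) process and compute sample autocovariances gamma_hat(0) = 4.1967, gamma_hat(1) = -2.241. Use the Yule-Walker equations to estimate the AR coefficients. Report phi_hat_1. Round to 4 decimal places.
\hat\phi_{1} = -0.5340

The Yule-Walker equations for an AR(p) process read, in matrix form,
  Gamma_p phi = r_p,   with   (Gamma_p)_{ij} = gamma(|i - j|),
                       (r_p)_i = gamma(i),   i,j = 1..p.
Substitute the sample gammas (Toeplitz matrix and right-hand side of size 1):
  Gamma_p = [[4.1967]]
  r_p     = [-2.241]
With p = 1 this is the single equation gamma(0) phi_1 = gamma(1):
  phi_hat_1 = gamma(1) / gamma(0) = -2.241 / 4.1967 = -0.5340.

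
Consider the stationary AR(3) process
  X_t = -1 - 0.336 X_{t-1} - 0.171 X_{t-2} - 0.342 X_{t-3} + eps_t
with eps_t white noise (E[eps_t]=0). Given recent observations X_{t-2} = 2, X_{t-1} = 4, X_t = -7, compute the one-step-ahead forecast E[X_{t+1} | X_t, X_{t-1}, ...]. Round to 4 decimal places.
E[X_{t+1} \mid \mathcal F_t] = -0.0160

For an AR(p) model X_t = c + sum_i phi_i X_{t-i} + eps_t, the
one-step-ahead conditional mean is
  E[X_{t+1} | X_t, ...] = c + sum_i phi_i X_{t+1-i}.
Substitute known values:
  E[X_{t+1} | ...] = -1 + (-0.336) * (-7) + (-0.171) * (4) + (-0.342) * (2)
                   = -0.0160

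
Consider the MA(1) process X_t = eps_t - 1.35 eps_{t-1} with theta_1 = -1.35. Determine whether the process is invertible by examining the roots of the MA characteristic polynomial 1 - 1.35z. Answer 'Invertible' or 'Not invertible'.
\text{Not invertible}

The MA(q) characteristic polynomial is P(z) = 1 - 1.35z.
Invertibility requires all roots to lie outside the unit circle, i.e. |z| > 1 for every root.
This is linear in z: 1 + (-1.35) z = 0  =>  z = -1/(-1.35) = 0.740741,  |z| = 0.740741.
Moduli of all roots: 0.7407.
All moduli strictly greater than 1? No.
Verdict: Not invertible.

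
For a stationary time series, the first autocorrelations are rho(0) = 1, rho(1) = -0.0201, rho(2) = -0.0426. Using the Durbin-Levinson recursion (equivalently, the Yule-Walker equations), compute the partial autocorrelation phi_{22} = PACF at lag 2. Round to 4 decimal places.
\phi_{22} = -0.0430

The PACF at lag k is phi_{kk}, the last component of the solution
to the Yule-Walker system G_k phi = r_k where
  (G_k)_{ij} = rho(|i - j|), (r_k)_i = rho(i), i,j = 1..k.
Equivalently, Durbin-Levinson gives phi_{kk} iteratively:
  phi_{11} = rho(1)
  phi_{kk} = [rho(k) - sum_{j=1..k-1} phi_{k-1,j} rho(k-j)]
            / [1 - sum_{j=1..k-1} phi_{k-1,j} rho(j)],
  phi_{k,j} = phi_{k-1,j} - phi_{kk} phi_{k-1,k-j},  j = 1..k-1.
Step k = 1:
  phi_11 = rho(1) = -0.0201.
Step k = 2:
  phi_22 = [rho(2) - phi_11 rho(1)] / [1 - phi_11 rho(1)] = [-0.0426 - (-0.0201)(-0.0201)] / [1 - (-0.0201)(-0.0201)]
         = -0.04300401 / 0.99959599 = -0.043.
Therefore phi_{22} = -0.0430.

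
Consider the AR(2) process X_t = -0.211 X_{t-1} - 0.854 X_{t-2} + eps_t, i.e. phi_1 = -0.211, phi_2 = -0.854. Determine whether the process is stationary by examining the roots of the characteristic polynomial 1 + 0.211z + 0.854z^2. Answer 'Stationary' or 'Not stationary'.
\text{Stationary}

The AR(p) characteristic polynomial is P(z) = 1 + 0.211z + 0.854z^2.
Stationarity requires all roots to lie outside the unit circle, i.e. |z| > 1 for every root.
Set 1 + (0.211) z + (0.854) z^2 = 0, i.e. a z^2 + b z + c = 0 with a = 0.854, b = 0.211, c = 1.
Discriminant D = b^2 - 4ac = (0.211)^2 - 4*(0.854)*1 = 0.044521 - (3.416) = -3.371479.
D < 0, so the roots are the complex-conjugate pair z = (-b +/- i sqrt(-D)) / (2a) = -0.1235 +/- 1.075i.
For a conjugate pair |z|^2 = z * conj(z) = (product of roots) = c/a = 1/(0.854) = 1.17096, so |z| = sqrt(1.17096) = 1.0821 for both roots.
Moduli of all roots: 1.0821, 1.0821.
All moduli strictly greater than 1? Yes.
Verdict: Stationary.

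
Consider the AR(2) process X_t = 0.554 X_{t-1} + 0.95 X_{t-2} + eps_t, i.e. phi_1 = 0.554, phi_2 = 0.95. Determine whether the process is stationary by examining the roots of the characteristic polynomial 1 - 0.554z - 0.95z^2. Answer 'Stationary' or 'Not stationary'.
\text{Not stationary}

The AR(p) characteristic polynomial is P(z) = 1 - 0.554z - 0.95z^2.
Stationarity requires all roots to lie outside the unit circle, i.e. |z| > 1 for every root.
Set 1 + (-0.554) z + (-0.95) z^2 = 0, i.e. a z^2 + b z + c = 0 with a = -0.95, b = -0.554, c = 1.
Discriminant D = b^2 - 4ac = (-0.554)^2 - 4*(-0.95)*1 = 0.306916 - (-3.8) = 4.106916.
D >= 0, so the roots are real: z = (-b +/- sqrt(D)) / (2a) = (0.554 +/- 2.026553) / (-1.9).
  z_1 = (0.554 + 2.026553) / (-1.9) = -1.3582,   |z_1| = 1.3582.
  z_2 = (0.554 - 2.026553) / (-1.9) = 0.775,   |z_2| = 0.775.
Moduli of all roots: 1.3582, 0.7750.
All moduli strictly greater than 1? No.
Verdict: Not stationary.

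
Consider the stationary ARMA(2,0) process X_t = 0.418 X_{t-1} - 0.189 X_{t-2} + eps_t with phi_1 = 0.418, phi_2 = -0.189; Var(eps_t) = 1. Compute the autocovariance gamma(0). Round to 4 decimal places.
\gamma(0) = 1.1833

Multiply the model equation by X_{t-k} and take expectations. With theta_0 = psi_0 = 1 and psi_j the MA(infinity) weights, this gives
  gamma(k) - sum_i phi_i gamma(k-i) = c_k,
  c_k = sigma^2 * sum_{j=k..q} theta_j psi_{j-k}   (c_k = 0 for k > q),
using gamma(-m) = gamma(m).
Pure AR (q = 0): c_0 = sigma^2 = 1, c_k = 0 for k >= 1.
Equations for k = 0, 1, 2 (AR order 2, c_2 = 0):
  (E0) gamma(0) = phi_1 gamma(1) + phi_2 gamma(2) + c_0
  (E1) gamma(1) = phi_1 gamma(0) + phi_2 gamma(1) + c_1
  (E2) gamma(2) = phi_1 gamma(1) + phi_2 gamma(0)
From (E1): gamma(1) = A gamma(0) + B with
  A = phi_1 / (1 - phi_2) = 0.418 / 1.189 = 0.351556,   B = c_1 / (1 - phi_2) = 0 / 1.189 = 0.
Insert (E2) into (E0): gamma(0) (1 - phi_2^2) = phi_1 (1 + phi_2) gamma(1) + c_0.
  phi_1 (1 + phi_2) = (0.418)(0.811) = 0.338998,   1 - phi_2^2 = 0.964279.
Replace gamma(1) by A gamma(0) + B and collect gamma(0):
  gamma(0) [0.964279 - (0.338998)(0.351556)] = c_0 = 1
  gamma(0) * 0.845102 = 1
  gamma(0) = 1 / 0.845102 = 1.183289.
Therefore gamma(0) = 1.1833 (to 4 decimal places).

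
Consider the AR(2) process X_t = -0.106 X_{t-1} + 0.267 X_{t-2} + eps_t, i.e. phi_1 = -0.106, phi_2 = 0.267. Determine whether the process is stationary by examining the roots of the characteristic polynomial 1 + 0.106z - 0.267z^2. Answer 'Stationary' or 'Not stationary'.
\text{Stationary}

The AR(p) characteristic polynomial is P(z) = 1 + 0.106z - 0.267z^2.
Stationarity requires all roots to lie outside the unit circle, i.e. |z| > 1 for every root.
Set 1 + (0.106) z + (-0.267) z^2 = 0, i.e. a z^2 + b z + c = 0 with a = -0.267, b = 0.106, c = 1.
Discriminant D = b^2 - 4ac = (0.106)^2 - 4*(-0.267)*1 = 0.011236 - (-1.068) = 1.079236.
D >= 0, so the roots are real: z = (-b +/- sqrt(D)) / (2a) = (-0.106 +/- 1.038863) / (-0.534).
  z_1 = (-0.106 + 1.038863) / (-0.534) = -1.7469,   |z_1| = 1.7469.
  z_2 = (-0.106 - 1.038863) / (-0.534) = 2.1439,   |z_2| = 2.1439.
Moduli of all roots: 1.7469, 2.1439.
All moduli strictly greater than 1? Yes.
Verdict: Stationary.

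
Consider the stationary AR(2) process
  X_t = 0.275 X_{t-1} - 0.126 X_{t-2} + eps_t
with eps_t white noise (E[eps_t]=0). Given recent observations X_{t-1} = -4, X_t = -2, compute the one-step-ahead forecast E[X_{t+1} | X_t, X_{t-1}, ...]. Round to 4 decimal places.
E[X_{t+1} \mid \mathcal F_t] = -0.0460

For an AR(p) model X_t = c + sum_i phi_i X_{t-i} + eps_t, the
one-step-ahead conditional mean is
  E[X_{t+1} | X_t, ...] = c + sum_i phi_i X_{t+1-i}.
Substitute known values:
  E[X_{t+1} | ...] = (0.275) * (-2) + (-0.126) * (-4)
                   = -0.0460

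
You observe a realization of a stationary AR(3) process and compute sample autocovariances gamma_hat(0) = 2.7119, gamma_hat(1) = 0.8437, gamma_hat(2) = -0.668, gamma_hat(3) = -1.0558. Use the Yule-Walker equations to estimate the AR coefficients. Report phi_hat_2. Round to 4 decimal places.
\hat\phi_{2} = -0.2880

The Yule-Walker equations for an AR(p) process read, in matrix form,
  Gamma_p phi = r_p,   with   (Gamma_p)_{ij} = gamma(|i - j|),
                       (r_p)_i = gamma(i),   i,j = 1..p.
Substitute the sample gammas (Toeplitz matrix and right-hand side of size 3):
  Gamma_p = [[2.7119, 0.8437, -0.668], [0.8437, 2.7119, 0.8437], [-0.668, 0.8437, 2.7119]]
  r_p     = [0.8437, -0.668, -1.0558]
Written out (R1..R3):
  (R1) 2.7119 phi_1 + 0.8437 phi_2 - 0.668 phi_3 = 0.8437
  (R2) 0.8437 phi_1 + 2.7119 phi_2 + 0.8437 phi_3 = -0.668
  (R3) -0.668 phi_1 + 0.8437 phi_2 + 2.7119 phi_3 = -1.0558
Gaussian elimination:
  R2 <- R2 - (0.8437/2.7119) R1 = R2 - (0.31111) R1:  2.449416 phi_2 + 1.051522 phi_3 = -0.930484
  R3 <- R3 - (-0.668/2.7119) R1 = R3 - (-0.246322) R1:  1.051522 phi_2 + 2.547357 phi_3 = -0.847978
  R3 <- R3 - (1.051522/2.449416) R2 = R3 - (0.429295) R2:  2.095944 phi_3 = -0.448526
Back-substitution:
  phi_hat_3 = -0.448526 / 2.095944 = -0.213997
  phi_hat_2 = (-0.930484 - (1.051522)(-0.213997)) / 2.449416 = -0.288012
  phi_hat_1 = (0.8437 - (0.8437)(-0.288012) - (-0.668)(-0.213997)) / 2.7119 = 0.348002
So phi_hat = [0.3480, -0.2880, -0.2140].
Therefore phi_hat_2 = -0.2880.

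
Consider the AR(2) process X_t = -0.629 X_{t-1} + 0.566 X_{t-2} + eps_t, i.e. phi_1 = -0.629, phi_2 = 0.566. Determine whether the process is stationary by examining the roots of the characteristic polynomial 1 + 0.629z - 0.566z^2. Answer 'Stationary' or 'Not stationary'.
\text{Not stationary}

The AR(p) characteristic polynomial is P(z) = 1 + 0.629z - 0.566z^2.
Stationarity requires all roots to lie outside the unit circle, i.e. |z| > 1 for every root.
Set 1 + (0.629) z + (-0.566) z^2 = 0, i.e. a z^2 + b z + c = 0 with a = -0.566, b = 0.629, c = 1.
Discriminant D = b^2 - 4ac = (0.629)^2 - 4*(-0.566)*1 = 0.395641 - (-2.264) = 2.659641.
D >= 0, so the roots are real: z = (-b +/- sqrt(D)) / (2a) = (-0.629 +/- 1.630841) / (-1.132).
  z_1 = (-0.629 + 1.630841) / (-1.132) = -0.885,   |z_1| = 0.885.
  z_2 = (-0.629 - 1.630841) / (-1.132) = 1.9963,   |z_2| = 1.9963.
Moduli of all roots: 0.8850, 1.9963.
All moduli strictly greater than 1? No.
Verdict: Not stationary.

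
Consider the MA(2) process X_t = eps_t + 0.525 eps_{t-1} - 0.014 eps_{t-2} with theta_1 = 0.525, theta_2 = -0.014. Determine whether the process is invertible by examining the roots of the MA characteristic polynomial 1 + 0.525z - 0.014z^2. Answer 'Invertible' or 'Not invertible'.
\text{Invertible}

The MA(q) characteristic polynomial is P(z) = 1 + 0.525z - 0.014z^2.
Invertibility requires all roots to lie outside the unit circle, i.e. |z| > 1 for every root.
Set 1 + (0.525) z + (-0.014) z^2 = 0, i.e. a z^2 + b z + c = 0 with a = -0.014, b = 0.525, c = 1.
Discriminant D = b^2 - 4ac = (0.525)^2 - 4*(-0.014)*1 = 0.275625 - (-0.056) = 0.331625.
D >= 0, so the roots are real: z = (-b +/- sqrt(D)) / (2a) = (-0.525 +/- 0.575869) / (-0.028).
  z_1 = (-0.525 + 0.575869) / (-0.028) = -1.8167,   |z_1| = 1.8167.
  z_2 = (-0.525 - 0.575869) / (-0.028) = 39.3167,   |z_2| = 39.3167.
Moduli of all roots: 1.8167, 39.3167.
All moduli strictly greater than 1? Yes.
Verdict: Invertible.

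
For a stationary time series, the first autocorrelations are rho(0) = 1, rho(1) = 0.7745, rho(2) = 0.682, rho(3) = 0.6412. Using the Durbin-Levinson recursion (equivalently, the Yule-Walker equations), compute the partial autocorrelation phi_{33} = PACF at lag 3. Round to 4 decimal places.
\phi_{33} = 0.1629

The PACF at lag k is phi_{kk}, the last component of the solution
to the Yule-Walker system G_k phi = r_k where
  (G_k)_{ij} = rho(|i - j|), (r_k)_i = rho(i), i,j = 1..k.
Equivalently, Durbin-Levinson gives phi_{kk} iteratively:
  phi_{11} = rho(1)
  phi_{kk} = [rho(k) - sum_{j=1..k-1} phi_{k-1,j} rho(k-j)]
            / [1 - sum_{j=1..k-1} phi_{k-1,j} rho(j)],
  phi_{k,j} = phi_{k-1,j} - phi_{kk} phi_{k-1,k-j},  j = 1..k-1.
Step k = 1:
  phi_11 = rho(1) = 0.7745.
Step k = 2:
  phi_22 = [rho(2) - phi_11 rho(1)] / [1 - phi_11 rho(1)] = [0.682 - (0.7745)(0.7745)] / [1 - (0.7745)(0.7745)]
         = 0.08214975 / 0.40014975 = 0.205298.
  Update: phi_21 = phi_11 - phi_22 phi_11 = 0.7745 - (0.205298)(0.7745) = 0.615497.
Step k = 3:
  phi_33 = [rho(3) - phi_21 rho(2) - phi_22 rho(1)] / [1 - phi_21 rho(1) - phi_22 rho(2)]
    numerator   = 0.6412 - (0.615497)(0.682) - (0.205298)(0.7745) = 0.06242807
    denominator = 1 - (0.615497)(0.7745) - (0.205298)(0.682) = 0.38328461
  phi_33 = 0.06242807 / 0.38328461 = 0.1629.
Therefore phi_{33} = 0.1629.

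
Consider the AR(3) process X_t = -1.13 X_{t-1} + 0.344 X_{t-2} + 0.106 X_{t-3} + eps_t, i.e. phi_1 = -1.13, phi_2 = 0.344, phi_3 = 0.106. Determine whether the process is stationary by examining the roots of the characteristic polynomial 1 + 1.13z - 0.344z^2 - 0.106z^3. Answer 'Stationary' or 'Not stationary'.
\text{Not stationary}

The AR(p) characteristic polynomial is P(z) = 1 + 1.13z - 0.344z^2 - 0.106z^3.
Stationarity requires all roots to lie outside the unit circle, i.e. |z| > 1 for every root.
Degree 3: look for a simple real root z0 first, then factor out (1 - z/z0) and solve the remaining quadratic.
Testing z0 = -5: P(-5) = 1 + (1.13)(-5) + (-0.344)(-5)^2 + (-0.106)(-5)^3
  = 1 + (-5.65) + (-8.6) + (13.25) = 0.  So z_0 = -5 is a root, |z_0| = 5.
Divide out the factor (1 + 0.2 z) = (1 - z/z0) (since 1/z0 = -0.2):
  P(z) = (1 + 0.2 z)(1 + (0.93) z + (-0.53) z^2)
  [check: z-coef 0.93 - (-0.2) = 1.13; z^2-coef -0.53 - (-0.2)(0.93) = -0.344; z^3-coef -(-0.2)(-0.53) = -0.106.]
Remaining roots from the quadratic factor 1 + (0.93) z + (-0.53) z^2:
  Set 1 + (0.93) z + (-0.53) z^2 = 0, i.e. a z^2 + b z + c = 0 with a = -0.53, b = 0.93, c = 1.
  Discriminant D = b^2 - 4ac = (0.93)^2 - 4*(-0.53)*1 = 0.8649 - (-2.12) = 2.9849.
  D >= 0, so the roots are real: z = (-b +/- sqrt(D)) / (2a) = (-0.93 +/- 1.727686) / (-1.06).
    z_1 = (-0.93 + 1.727686) / (-1.06) = -0.7525,   |z_1| = 0.7525.
    z_2 = (-0.93 - 1.727686) / (-1.06) = 2.5073,   |z_2| = 2.5073.
Moduli of all roots: 5.0000, 0.7525, 2.5073.
All moduli strictly greater than 1? No.
Verdict: Not stationary.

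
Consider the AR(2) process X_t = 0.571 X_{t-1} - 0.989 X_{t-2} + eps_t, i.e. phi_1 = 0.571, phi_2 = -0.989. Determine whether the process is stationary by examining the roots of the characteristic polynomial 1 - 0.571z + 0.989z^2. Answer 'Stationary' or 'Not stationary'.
\text{Stationary}

The AR(p) characteristic polynomial is P(z) = 1 - 0.571z + 0.989z^2.
Stationarity requires all roots to lie outside the unit circle, i.e. |z| > 1 for every root.
Set 1 + (-0.571) z + (0.989) z^2 = 0, i.e. a z^2 + b z + c = 0 with a = 0.989, b = -0.571, c = 1.
Discriminant D = b^2 - 4ac = (-0.571)^2 - 4*(0.989)*1 = 0.326041 - (3.956) = -3.629959.
D < 0, so the roots are the complex-conjugate pair z = (-b +/- i sqrt(-D)) / (2a) = 0.2887 +/- 0.9632i.
For a conjugate pair |z|^2 = z * conj(z) = (product of roots) = c/a = 1/(0.989) = 1.011122, so |z| = sqrt(1.011122) = 1.0055 for both roots.
Moduli of all roots: 1.0055, 1.0055.
All moduli strictly greater than 1? Yes.
Verdict: Stationary.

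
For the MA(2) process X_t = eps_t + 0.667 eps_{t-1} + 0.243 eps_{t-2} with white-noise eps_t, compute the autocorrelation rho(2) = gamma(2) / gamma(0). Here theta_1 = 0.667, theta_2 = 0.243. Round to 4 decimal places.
\rho(2) = 0.1616

For an MA(q) process with theta_0 = 1, the autocovariance is
  gamma(k) = sigma^2 * sum_{i=0..q-k} theta_i * theta_{i+k},
and rho(k) = gamma(k) / gamma(0). Sigma^2 cancels.
  numerator   = (1)*(0.243) = 0.243.
  denominator = (1)^2 + (0.667)^2 + (0.243)^2 = 1.503938.
  rho(2) = 0.243 / 1.503938 = 0.1616.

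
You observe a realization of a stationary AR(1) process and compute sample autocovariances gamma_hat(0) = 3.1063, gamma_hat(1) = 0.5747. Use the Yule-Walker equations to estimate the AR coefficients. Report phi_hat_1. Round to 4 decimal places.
\hat\phi_{1} = 0.1850

The Yule-Walker equations for an AR(p) process read, in matrix form,
  Gamma_p phi = r_p,   with   (Gamma_p)_{ij} = gamma(|i - j|),
                       (r_p)_i = gamma(i),   i,j = 1..p.
Substitute the sample gammas (Toeplitz matrix and right-hand side of size 1):
  Gamma_p = [[3.1063]]
  r_p     = [0.5747]
With p = 1 this is the single equation gamma(0) phi_1 = gamma(1):
  phi_hat_1 = gamma(1) / gamma(0) = 0.5747 / 3.1063 = 0.1850.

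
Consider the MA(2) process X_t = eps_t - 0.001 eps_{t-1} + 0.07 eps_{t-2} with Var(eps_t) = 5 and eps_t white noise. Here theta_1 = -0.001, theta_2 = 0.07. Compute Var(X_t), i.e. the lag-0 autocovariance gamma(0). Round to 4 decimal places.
\gamma(0) = 5.0245

For an MA(q) process X_t = eps_t + sum_i theta_i eps_{t-i} with
Var(eps_t) = sigma^2, the variance is
  gamma(0) = sigma^2 * (1 + sum_i theta_i^2).
  sum_i theta_i^2 = (-0.001)^2 + (0.07)^2 = 0.000001 + 0.0049 = 0.004901.
  gamma(0) = 5 * (1 + 0.004901) = 5 * 1.004901 = 5.024505, which rounds to 5.0245.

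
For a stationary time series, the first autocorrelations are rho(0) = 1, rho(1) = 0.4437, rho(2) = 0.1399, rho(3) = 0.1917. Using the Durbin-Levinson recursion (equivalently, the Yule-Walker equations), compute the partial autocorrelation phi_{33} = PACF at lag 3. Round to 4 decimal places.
\phi_{33} = 0.1961

The PACF at lag k is phi_{kk}, the last component of the solution
to the Yule-Walker system G_k phi = r_k where
  (G_k)_{ij} = rho(|i - j|), (r_k)_i = rho(i), i,j = 1..k.
Equivalently, Durbin-Levinson gives phi_{kk} iteratively:
  phi_{11} = rho(1)
  phi_{kk} = [rho(k) - sum_{j=1..k-1} phi_{k-1,j} rho(k-j)]
            / [1 - sum_{j=1..k-1} phi_{k-1,j} rho(j)],
  phi_{k,j} = phi_{k-1,j} - phi_{kk} phi_{k-1,k-j},  j = 1..k-1.
Step k = 1:
  phi_11 = rho(1) = 0.4437.
Step k = 2:
  phi_22 = [rho(2) - phi_11 rho(1)] / [1 - phi_11 rho(1)] = [0.1399 - (0.4437)(0.4437)] / [1 - (0.4437)(0.4437)]
         = -0.05696969 / 0.80313031 = -0.070935.
  Update: phi_21 = phi_11 - phi_22 phi_11 = 0.4437 - (-0.070935)(0.4437) = 0.475174.
Step k = 3:
  phi_33 = [rho(3) - phi_21 rho(2) - phi_22 rho(1)] / [1 - phi_21 rho(1) - phi_22 rho(2)]
    numerator   = 0.1917 - (0.475174)(0.1399) - (-0.070935)(0.4437) = 0.15669687
    denominator = 1 - (0.475174)(0.4437) - (-0.070935)(0.1399) = 0.79908919
  phi_33 = 0.15669687 / 0.79908919 = 0.1961.
Therefore phi_{33} = 0.1961.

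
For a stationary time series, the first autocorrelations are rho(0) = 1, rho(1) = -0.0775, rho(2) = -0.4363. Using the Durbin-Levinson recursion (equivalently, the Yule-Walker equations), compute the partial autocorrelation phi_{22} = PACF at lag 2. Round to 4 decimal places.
\phi_{22} = -0.4450

The PACF at lag k is phi_{kk}, the last component of the solution
to the Yule-Walker system G_k phi = r_k where
  (G_k)_{ij} = rho(|i - j|), (r_k)_i = rho(i), i,j = 1..k.
Equivalently, Durbin-Levinson gives phi_{kk} iteratively:
  phi_{11} = rho(1)
  phi_{kk} = [rho(k) - sum_{j=1..k-1} phi_{k-1,j} rho(k-j)]
            / [1 - sum_{j=1..k-1} phi_{k-1,j} rho(j)],
  phi_{k,j} = phi_{k-1,j} - phi_{kk} phi_{k-1,k-j},  j = 1..k-1.
Step k = 1:
  phi_11 = rho(1) = -0.0775.
Step k = 2:
  phi_22 = [rho(2) - phi_11 rho(1)] / [1 - phi_11 rho(1)] = [-0.4363 - (-0.0775)(-0.0775)] / [1 - (-0.0775)(-0.0775)]
         = -0.44230625 / 0.99399375 = -0.445.
Therefore phi_{22} = -0.4450.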